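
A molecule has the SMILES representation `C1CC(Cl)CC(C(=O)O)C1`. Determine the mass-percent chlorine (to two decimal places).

21.80%

Atom tally by fragment:
  cyclohexane ring core → C:6 H:12
  (− 2 ring H displaced by substituents)
  + Cl → Cl:1
  + COOH → C:1 H:1 O:2
Element totals:
  C: 7
  H: 11
  Cl: 1
  O: 2
Molecular formula: C7H11ClO2.
Molar mass = 162.613 g/mol.
Mass from Cl: 1 × 35.45 = 35.450 g/mol.
%Cl = 35.450 / 162.613 × 100 = 21.80%.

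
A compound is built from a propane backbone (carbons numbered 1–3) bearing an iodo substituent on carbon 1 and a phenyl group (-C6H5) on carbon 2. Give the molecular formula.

Atom tally by fragment:
  ICH2 → C:1 H:2 I:1
  CH(C6H5) → C:7 H:6
  CH3 → C:1 H:3
Element totals:
  C: 9
  H: 11
  I: 1

C9H11I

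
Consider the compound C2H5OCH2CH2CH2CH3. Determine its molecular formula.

Atom tally by fragment:
  C2H5OCH2 → C:3 H:7 O:1
  CH2 → C:1 H:2
  CH2 → C:1 H:2
  CH3 → C:1 H:3
Element totals:
  C: 6
  H: 14
  O: 1

C6H14O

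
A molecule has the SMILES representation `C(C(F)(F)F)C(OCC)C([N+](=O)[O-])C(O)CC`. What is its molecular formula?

C9H16F3NO4

Atom tally by fragment:
  F3CCH2 → C:2 H:2 F:3
  CH(OC2H5) → C:3 H:6 O:1
  CH(NO2) → C:1 H:1 N:1 O:2
  CH(OH) → C:1 H:2 O:1
  CH2 → C:1 H:2
  CH3 → C:1 H:3
Element totals:
  C: 9
  H: 16
  F: 3
  N: 1
  O: 4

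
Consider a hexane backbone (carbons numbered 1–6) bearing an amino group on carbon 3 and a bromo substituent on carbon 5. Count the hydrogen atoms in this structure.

14

Atom tally by fragment:
  CH3 → C:1 H:3
  CH2 → C:1 H:2
  CH(NH2) → C:1 H:3 N:1
  CH2 → C:1 H:2
  CH(Br) → C:1 H:1 Br:1
  CH3 → C:1 H:3
Element totals:
  C: 6
  H: 14
  Br: 1
  N: 1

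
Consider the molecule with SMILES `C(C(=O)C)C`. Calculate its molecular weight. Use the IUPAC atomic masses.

72.11 g/mol

Atom tally by fragment:
  CH3COCH2 → C:3 H:5 O:1
  CH3 → C:1 H:3
Element totals:
  C: 4
  H: 8
  O: 1
Molecular formula: C4H8O.
  M = 4(12.011) + 8(1.008) + 15.999
    = 48.044 + 8.064 + 15.999 = 72.107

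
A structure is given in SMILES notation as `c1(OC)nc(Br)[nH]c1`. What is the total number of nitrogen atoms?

2

Atom tally by fragment:
  imidazole ring core → C:3 H:4 N:2
  (− 2 ring H displaced by substituents)
  + OCH3 → C:1 H:3 O:1
  + Br → Br:1
Element totals:
  C: 4
  H: 5
  Br: 1
  N: 2
  O: 1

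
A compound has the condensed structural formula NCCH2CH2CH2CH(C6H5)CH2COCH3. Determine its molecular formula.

C14H17NO

Element totals:
  C: 14
  H: 17
  N: 1
  O: 1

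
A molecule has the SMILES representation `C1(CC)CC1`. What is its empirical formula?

CH2

Atom tally by fragment:
  cyclopropane ring core → C:3 H:6
  (− 1 ring H displaced by substituents)
  + C2H5 → C:2 H:5
Element totals:
  C: 5
  H: 10
Molecular formula: C5H10.
gcd of subscripts = 5; dividing each by 5:
  C: 5/5 = 1
  H: 10/5 = 2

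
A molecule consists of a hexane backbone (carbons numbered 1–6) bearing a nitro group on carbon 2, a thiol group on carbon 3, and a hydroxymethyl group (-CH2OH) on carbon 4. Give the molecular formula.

C7H15NO3S

Atom tally by fragment:
  CH3 → C:1 H:3
  CH(NO2) → C:1 H:1 N:1 O:2
  CH(SH) → C:1 H:2 S:1
  CH(CH2OH) → C:2 H:4 O:1
  CH2 → C:1 H:2
  CH3 → C:1 H:3
Element totals:
  C: 7
  H: 15
  N: 1
  O: 3
  S: 1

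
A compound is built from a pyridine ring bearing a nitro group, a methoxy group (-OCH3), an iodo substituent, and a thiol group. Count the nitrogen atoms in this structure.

2

Atom tally by fragment:
  pyridine ring core → C:5 H:5 N:1
  (− 4 ring H displaced by substituents)
  + NO2 → N:1 O:2
  + OCH3 → C:1 H:3 O:1
  + I → I:1
  + SH → S:1 H:1
Element totals:
  C: 6
  H: 5
  I: 1
  N: 2
  O: 3
  S: 1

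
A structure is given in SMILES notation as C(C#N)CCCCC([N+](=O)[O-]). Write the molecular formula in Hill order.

C7H12N2O2

Atom tally by fragment:
  NCCH2 → C:2 H:2 N:1
  CH2 → C:1 H:2
  CH2 → C:1 H:2
  CH2 → C:1 H:2
  CH2 → C:1 H:2
  CH2NO2 → C:1 H:2 N:1 O:2
Element totals:
  C: 7
  H: 12
  N: 2
  O: 2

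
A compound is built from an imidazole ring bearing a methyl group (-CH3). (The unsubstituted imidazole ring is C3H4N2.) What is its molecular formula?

C4H6N2

Atom tally by fragment:
  imidazole ring core → C:3 H:4 N:2
  (− 1 ring H displaced by substituents)
  + CH3 → C:1 H:3
Element totals:
  C: 4
  H: 6
  N: 2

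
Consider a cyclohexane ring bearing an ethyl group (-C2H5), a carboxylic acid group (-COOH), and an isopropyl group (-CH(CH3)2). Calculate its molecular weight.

Atom tally by fragment:
  cyclohexane ring core → C:6 H:12
  (− 3 ring H displaced by substituents)
  + C2H5 → C:2 H:5
  + COOH → C:1 H:1 O:2
  + CH(CH3)2 → C:3 H:7
Element totals:
  C: 12
  H: 22
  O: 2
Molecular formula: C12H22O2.
  M = 12(12.011) + 22(1.008) + 2(15.999)
    = 144.132 + 22.176 + 31.998 = 198.306

198.31 g/mol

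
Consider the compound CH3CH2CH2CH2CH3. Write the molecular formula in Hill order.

C5H12

Atom tally by fragment:
  CH3 → C:1 H:3
  CH2 → C:1 H:2
  CH2 → C:1 H:2
  CH2 → C:1 H:2
  CH3 → C:1 H:3
Element totals:
  C: 5
  H: 12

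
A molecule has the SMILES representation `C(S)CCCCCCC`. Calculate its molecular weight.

146.29 g/mol

Atom tally by fragment:
  HSCH2 → C:1 H:3 S:1
  CH2 → C:1 H:2
  CH2 → C:1 H:2
  CH2 → C:1 H:2
  CH2 → C:1 H:2
  CH2 → C:1 H:2
  CH2 → C:1 H:2
  CH3 → C:1 H:3
Element totals:
  C: 8
  H: 18
  S: 1
Molecular formula: C8H18S.
  M = 8(12.011) + 18(1.008) + 32.06
    = 96.088 + 18.144 + 32.060 = 146.292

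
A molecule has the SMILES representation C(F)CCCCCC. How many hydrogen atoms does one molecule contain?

Atom tally by fragment:
  FCH2 → C:1 H:2 F:1
  CH2 → C:1 H:2
  CH2 → C:1 H:2
  CH2 → C:1 H:2
  CH2 → C:1 H:2
  CH2 → C:1 H:2
  CH3 → C:1 H:3
Element totals:
  C: 7
  H: 15
  F: 1

15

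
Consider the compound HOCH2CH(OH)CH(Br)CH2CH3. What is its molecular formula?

Atom tally by fragment:
  HOCH2 → C:1 H:3 O:1
  CH(OH) → C:1 H:2 O:1
  CH(Br) → C:1 H:1 Br:1
  CH2 → C:1 H:2
  CH3 → C:1 H:3
Element totals:
  C: 5
  H: 11
  Br: 1
  O: 2

C5H11BrO2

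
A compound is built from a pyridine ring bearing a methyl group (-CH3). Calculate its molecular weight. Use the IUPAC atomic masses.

93.13 g/mol

Atom tally by fragment:
  pyridine ring core → C:5 H:5 N:1
  (− 1 ring H displaced by substituents)
  + CH3 → C:1 H:3
Element totals:
  C: 6
  H: 7
  N: 1
Molecular formula: C6H7N.
  M = 6(12.011) + 7(1.008) + 14.007
    = 72.066 + 7.056 + 14.007 = 93.129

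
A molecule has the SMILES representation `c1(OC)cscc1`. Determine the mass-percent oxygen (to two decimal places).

Atom tally by fragment:
  thiophene ring core → C:4 H:4 S:1
  (− 1 ring H displaced by substituents)
  + OCH3 → C:1 H:3 O:1
Element totals:
  C: 5
  H: 6
  O: 1
  S: 1
Molecular formula: C5H6OS.
Molar mass = 114.162 g/mol.
Mass from O: 1 × 15.999 = 15.999 g/mol.
%O = 15.999 / 114.162 × 100 = 14.01%.

14.01%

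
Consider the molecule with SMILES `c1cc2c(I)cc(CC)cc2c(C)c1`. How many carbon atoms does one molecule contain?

13

Atom tally by fragment:
  naphthalene ring system core → C:10 H:8
  (− 3 ring H displaced by substituents)
  + I → I:1
  + C2H5 → C:2 H:5
  + CH3 → C:1 H:3
Element totals:
  C: 13
  H: 13
  I: 1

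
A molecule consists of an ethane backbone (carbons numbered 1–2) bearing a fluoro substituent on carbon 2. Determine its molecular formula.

C2H5F

Atom tally by fragment:
  CH3 → C:1 H:3
  CH2F → C:1 H:2 F:1
Element totals:
  C: 2
  H: 5
  F: 1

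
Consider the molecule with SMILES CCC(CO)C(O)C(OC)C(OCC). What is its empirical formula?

C5H11O2

Atom tally by fragment:
  CH3 → C:1 H:3
  CH2 → C:1 H:2
  CH(CH2OH) → C:2 H:4 O:1
  CH(OH) → C:1 H:2 O:1
  CH(OCH3) → C:2 H:4 O:1
  CH2OC2H5 → C:3 H:7 O:1
Element totals:
  C: 10
  H: 22
  O: 4
Molecular formula: C10H22O4.
gcd of subscripts = 2; dividing each by 2:
  C: 10/2 = 5
  H: 22/2 = 11
  O: 4/2 = 2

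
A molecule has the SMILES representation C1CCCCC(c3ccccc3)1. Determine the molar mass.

Atom tally by fragment:
  cyclohexane ring core → C:6 H:12
  (− 1 ring H displaced by substituents)
  + C6H5 → C:6 H:5
Element totals:
  C: 12
  H: 16
Molecular formula: C12H16.
  M = 12(12.011) + 16(1.008)
    = 144.132 + 16.128 = 160.260

160.26 g/mol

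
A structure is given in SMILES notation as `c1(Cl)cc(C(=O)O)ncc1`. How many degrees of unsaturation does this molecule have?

5

Atom tally by fragment:
  pyridine ring core → C:5 H:5 N:1
  (− 2 ring H displaced by substituents)
  + Cl → Cl:1
  + COOH → C:1 H:1 O:2
Element totals:
  C: 6
  H: 4
  Cl: 1
  N: 1
  O: 2
Molecular formula: C6H4ClNO2.
DoU = (2C + 2 + N − H − X) / 2 = (2·6 + 2 + 1 − 4 − 1) / 2 = 5.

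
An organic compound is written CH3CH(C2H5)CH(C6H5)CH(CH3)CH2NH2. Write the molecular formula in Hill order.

Element totals:
  C: 14
  H: 23
  N: 1

C14H23N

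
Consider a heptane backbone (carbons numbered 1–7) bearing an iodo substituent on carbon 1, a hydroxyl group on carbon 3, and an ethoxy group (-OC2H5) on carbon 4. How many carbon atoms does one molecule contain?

9

Atom tally by fragment:
  ICH2 → C:1 H:2 I:1
  CH2 → C:1 H:2
  CH(OH) → C:1 H:2 O:1
  CH(OC2H5) → C:3 H:6 O:1
  CH2 → C:1 H:2
  CH2 → C:1 H:2
  CH3 → C:1 H:3
Element totals:
  C: 9
  H: 19
  I: 1
  O: 2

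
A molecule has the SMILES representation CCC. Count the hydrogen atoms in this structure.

Atom tally by fragment:
  CH3 → C:1 H:3
  CH2 → C:1 H:2
  CH3 → C:1 H:3
Element totals:
  C: 3
  H: 8

8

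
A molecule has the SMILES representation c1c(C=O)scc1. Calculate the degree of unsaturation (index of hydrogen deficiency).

4

Atom tally by fragment:
  thiophene ring core → C:4 H:4 S:1
  (− 1 ring H displaced by substituents)
  + CHO → C:1 H:1 O:1
Element totals:
  C: 5
  H: 4
  O: 1
  S: 1
Molecular formula: C5H4OS.
DoU = (2C + 2 + N − H − X) / 2 = (2·5 + 2 + 0 − 4 − 0) / 2 = 4.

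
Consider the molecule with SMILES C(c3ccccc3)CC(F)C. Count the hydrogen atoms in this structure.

13

Atom tally by fragment:
  C6H5CH2 → C:7 H:7
  CH2 → C:1 H:2
  CH(F) → C:1 H:1 F:1
  CH3 → C:1 H:3
Element totals:
  C: 10
  H: 13
  F: 1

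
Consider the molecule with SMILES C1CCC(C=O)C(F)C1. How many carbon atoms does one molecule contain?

7

Atom tally by fragment:
  cyclohexane ring core → C:6 H:12
  (− 2 ring H displaced by substituents)
  + CHO → C:1 H:1 O:1
  + F → F:1
Element totals:
  C: 7
  H: 11
  F: 1
  O: 1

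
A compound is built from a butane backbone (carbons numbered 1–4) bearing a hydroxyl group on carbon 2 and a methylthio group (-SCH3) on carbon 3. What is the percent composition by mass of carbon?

49.96%

Atom tally by fragment:
  CH3 → C:1 H:3
  CH(OH) → C:1 H:2 O:1
  CH(SCH3) → C:2 H:4 S:1
  CH3 → C:1 H:3
Element totals:
  C: 5
  H: 12
  O: 1
  S: 1
Molecular formula: C5H12OS.
Molar mass = 120.210 g/mol.
Mass from C: 5 × 12.011 = 60.055 g/mol.
%C = 60.055 / 120.210 × 100 = 49.96%.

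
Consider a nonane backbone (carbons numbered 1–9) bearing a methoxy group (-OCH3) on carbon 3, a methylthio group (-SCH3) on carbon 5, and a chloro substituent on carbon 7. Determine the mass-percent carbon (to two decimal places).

Atom tally by fragment:
  CH3 → C:1 H:3
  CH2 → C:1 H:2
  CH(OCH3) → C:2 H:4 O:1
  CH2 → C:1 H:2
  CH(SCH3) → C:2 H:4 S:1
  CH2 → C:1 H:2
  CH(Cl) → C:1 H:1 Cl:1
  CH2 → C:1 H:2
  CH3 → C:1 H:3
Element totals:
  C: 11
  H: 23
  Cl: 1
  O: 1
  S: 1
Molecular formula: C11H23ClOS.
Molar mass = 238.814 g/mol.
Mass from C: 11 × 12.011 = 132.121 g/mol.
%C = 132.121 / 238.814 × 100 = 55.32%.

55.32%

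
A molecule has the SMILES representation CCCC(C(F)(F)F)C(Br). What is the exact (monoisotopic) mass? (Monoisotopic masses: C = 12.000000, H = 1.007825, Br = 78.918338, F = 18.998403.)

Atom tally by fragment:
  CH3 → C:1 H:3
  CH2 → C:1 H:2
  CH2 → C:1 H:2
  CH(CF3) → C:2 H:1 F:3
  CH2Br → C:1 H:2 Br:1
Element totals:
  C: 6
  H: 10
  Br: 1
  F: 3
Molecular formula: C6H10BrF3.
  M = 6(12.0) + 10(1.007825) + 78.918338 + 3(18.998403)
    = 72.000000 + 10.078250 + 78.918338 + 56.995209 = 217.991797

217.9918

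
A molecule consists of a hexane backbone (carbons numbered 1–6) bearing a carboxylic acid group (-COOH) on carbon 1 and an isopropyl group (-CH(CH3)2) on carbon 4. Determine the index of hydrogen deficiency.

Atom tally by fragment:
  HOOCCH2 → C:2 H:3 O:2
  CH2 → C:1 H:2
  CH2 → C:1 H:2
  CH(CH(CH3)2) → C:4 H:8
  CH2 → C:1 H:2
  CH3 → C:1 H:3
Element totals:
  C: 10
  H: 20
  O: 2
Molecular formula: C10H20O2.
DoU = (2C + 2 + N − H − X) / 2 = (2·10 + 2 + 0 − 20 − 0) / 2 = 1.

1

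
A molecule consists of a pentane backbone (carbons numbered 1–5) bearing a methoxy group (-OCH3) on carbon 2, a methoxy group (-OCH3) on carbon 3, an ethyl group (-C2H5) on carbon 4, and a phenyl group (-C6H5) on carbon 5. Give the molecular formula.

Atom tally by fragment:
  CH3 → C:1 H:3
  CH(OCH3) → C:2 H:4 O:1
  CH(OCH3) → C:2 H:4 O:1
  CH(C2H5) → C:3 H:6
  CH2C6H5 → C:7 H:7
Element totals:
  C: 15
  H: 24
  O: 2

C15H24O2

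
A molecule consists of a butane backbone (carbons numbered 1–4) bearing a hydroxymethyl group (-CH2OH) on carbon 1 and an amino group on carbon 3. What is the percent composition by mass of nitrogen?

13.58%

Atom tally by fragment:
  HOCH2CH2 → C:2 H:5 O:1
  CH2 → C:1 H:2
  CH(NH2) → C:1 H:3 N:1
  CH3 → C:1 H:3
Element totals:
  C: 5
  H: 13
  N: 1
  O: 1
Molecular formula: C5H13NO.
Molar mass = 103.165 g/mol.
Mass from N: 1 × 14.007 = 14.007 g/mol.
%N = 14.007 / 103.165 × 100 = 13.58%.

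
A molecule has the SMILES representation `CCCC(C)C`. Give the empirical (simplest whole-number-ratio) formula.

C3H7

Atom tally by fragment:
  CH3 → C:1 H:3
  CH2 → C:1 H:2
  CH2 → C:1 H:2
  CH(CH3) → C:2 H:4
  CH3 → C:1 H:3
Element totals:
  C: 6
  H: 14
Molecular formula: C6H14.
gcd of subscripts = 2; dividing each by 2:
  C: 6/2 = 3
  H: 14/2 = 7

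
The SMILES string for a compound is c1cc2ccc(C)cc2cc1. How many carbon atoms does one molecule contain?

11

Atom tally by fragment:
  naphthalene ring system core → C:10 H:8
  (− 1 ring H displaced by substituents)
  + CH3 → C:1 H:3
Element totals:
  C: 11
  H: 10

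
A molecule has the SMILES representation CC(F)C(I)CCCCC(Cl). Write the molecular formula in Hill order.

C8H15ClFI

Atom tally by fragment:
  CH3 → C:1 H:3
  CH(F) → C:1 H:1 F:1
  CH(I) → C:1 H:1 I:1
  CH2 → C:1 H:2
  CH2 → C:1 H:2
  CH2 → C:1 H:2
  CH2 → C:1 H:2
  CH2Cl → C:1 H:2 Cl:1
Element totals:
  C: 8
  H: 15
  Cl: 1
  F: 1
  I: 1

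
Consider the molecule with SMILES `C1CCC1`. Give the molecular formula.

C4H8

Atom tally by fragment:
  cyclobutane ring core → C:4 H:8
Element totals:
  C: 4
  H: 8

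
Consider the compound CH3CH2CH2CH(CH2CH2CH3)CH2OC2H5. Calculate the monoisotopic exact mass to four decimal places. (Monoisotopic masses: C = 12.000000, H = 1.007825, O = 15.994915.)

158.1671

Element totals:
  C: 10
  H: 22
  O: 1
Molecular formula: C10H22O.
  M = 10(12.0) + 22(1.007825) + 15.994915
    = 120.000000 + 22.172150 + 15.994915 = 158.167065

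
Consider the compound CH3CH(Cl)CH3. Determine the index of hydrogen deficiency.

Element totals:
  C: 3
  H: 7
  Cl: 1
Molecular formula: C3H7Cl.
DoU = (2C + 2 + N − H − X) / 2 = (2·3 + 2 + 0 − 7 − 1) / 2 = 0.

0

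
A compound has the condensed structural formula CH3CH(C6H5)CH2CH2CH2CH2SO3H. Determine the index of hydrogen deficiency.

4

Atom tally by fragment:
  CH3 → C:1 H:3
  CH(C6H5) → C:7 H:6
  CH2 → C:1 H:2
  CH2 → C:1 H:2
  CH2 → C:1 H:2
  CH2SO3H → C:1 H:3 S:1 O:3
Element totals:
  C: 12
  H: 18
  O: 3
  S: 1
Molecular formula: C12H18O3S.
DoU = (2C + 2 + N − H − X) / 2 = (2·12 + 2 + 0 − 18 − 0) / 2 = 4.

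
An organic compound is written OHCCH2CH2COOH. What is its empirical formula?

C4H6O3

Atom tally by fragment:
  OHCCH2 → C:2 H:3 O:1
  CH2COOH → C:2 H:3 O:2
Element totals:
  C: 4
  H: 6
  O: 3
Molecular formula: C4H6O3.
gcd of subscripts (4, 6, 3) = 1, so the empirical formula equals the molecular formula.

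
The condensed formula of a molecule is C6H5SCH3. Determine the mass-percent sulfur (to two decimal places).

25.81%

Element totals:
  C: 7
  H: 8
  S: 1
Molecular formula: C7H8S.
Molar mass = 124.201 g/mol.
Mass from S: 1 × 32.06 = 32.060 g/mol.
%S = 32.060 / 124.201 × 100 = 25.81%.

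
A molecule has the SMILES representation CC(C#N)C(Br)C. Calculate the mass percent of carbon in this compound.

Atom tally by fragment:
  CH3 → C:1 H:3
  CH(CN) → C:2 H:1 N:1
  CH(Br) → C:1 H:1 Br:1
  CH3 → C:1 H:3
Element totals:
  C: 5
  H: 8
  Br: 1
  N: 1
Molecular formula: C5H8BrN.
Molar mass = 162.030 g/mol.
Mass from C: 5 × 12.011 = 60.055 g/mol.
%C = 60.055 / 162.030 × 100 = 37.06%.

37.06%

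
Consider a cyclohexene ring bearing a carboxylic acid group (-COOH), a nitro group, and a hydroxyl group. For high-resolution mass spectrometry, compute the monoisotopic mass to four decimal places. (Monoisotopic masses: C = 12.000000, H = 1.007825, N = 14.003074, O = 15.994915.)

Atom tally by fragment:
  cyclohexene ring core → C:6 H:10
  (− 3 ring H displaced by substituents)
  + COOH → C:1 H:1 O:2
  + NO2 → N:1 O:2
  + OH → O:1 H:1
Element totals:
  C: 7
  H: 9
  N: 1
  O: 5
Molecular formula: C7H9NO5.
  M = 7(12.0) + 9(1.007825) + 14.003074 + 5(15.994915)
    = 84.000000 + 9.070425 + 14.003074 + 79.974575 = 187.048074

187.0481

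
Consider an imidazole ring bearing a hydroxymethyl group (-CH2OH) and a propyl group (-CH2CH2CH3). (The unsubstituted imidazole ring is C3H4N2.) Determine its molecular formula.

Atom tally by fragment:
  imidazole ring core → C:3 H:4 N:2
  (− 2 ring H displaced by substituents)
  + CH2OH → C:1 H:3 O:1
  + CH2CH2CH3 → C:3 H:7
Element totals:
  C: 7
  H: 12
  N: 2
  O: 1

C7H12N2O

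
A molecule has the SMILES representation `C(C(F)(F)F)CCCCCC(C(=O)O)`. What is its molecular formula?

C9H15F3O2

Atom tally by fragment:
  F3CCH2 → C:2 H:2 F:3
  CH2 → C:1 H:2
  CH2 → C:1 H:2
  CH2 → C:1 H:2
  CH2 → C:1 H:2
  CH2 → C:1 H:2
  CH2COOH → C:2 H:3 O:2
Element totals:
  C: 9
  H: 15
  F: 3
  O: 2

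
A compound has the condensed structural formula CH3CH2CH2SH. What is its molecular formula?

Atom tally by fragment:
  CH3 → C:1 H:3
  CH2 → C:1 H:2
  CH2SH → C:1 H:3 S:1
Element totals:
  C: 3
  H: 8
  S: 1

C3H8S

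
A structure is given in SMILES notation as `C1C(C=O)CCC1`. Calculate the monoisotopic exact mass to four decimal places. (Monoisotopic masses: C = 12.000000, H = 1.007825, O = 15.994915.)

98.0732

Atom tally by fragment:
  cyclopentane ring core → C:5 H:10
  (− 1 ring H displaced by substituents)
  + CHO → C:1 H:1 O:1
Element totals:
  C: 6
  H: 10
  O: 1
Molecular formula: C6H10O.
  M = 6(12.0) + 10(1.007825) + 15.994915
    = 72.000000 + 10.078250 + 15.994915 = 98.073165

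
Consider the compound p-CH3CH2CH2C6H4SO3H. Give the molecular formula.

Atom tally by fragment:
  benzene ring core → C:6 H:6
  (− 2 ring H displaced by substituents)
  + CH2CH2CH3 → C:3 H:7
  + SO3H → S:1 O:3 H:1
Element totals:
  C: 9
  H: 12
  O: 3
  S: 1

C9H12O3S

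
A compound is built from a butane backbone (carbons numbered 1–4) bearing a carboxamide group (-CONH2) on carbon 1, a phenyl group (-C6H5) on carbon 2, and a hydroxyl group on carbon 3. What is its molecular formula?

Atom tally by fragment:
  H2NOCCH2 → C:2 H:4 O:1 N:1
  CH(C6H5) → C:7 H:6
  CH(OH) → C:1 H:2 O:1
  CH3 → C:1 H:3
Element totals:
  C: 11
  H: 15
  N: 1
  O: 2

C11H15NO2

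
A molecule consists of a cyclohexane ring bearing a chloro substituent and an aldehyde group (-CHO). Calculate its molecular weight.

Atom tally by fragment:
  cyclohexane ring core → C:6 H:12
  (− 2 ring H displaced by substituents)
  + Cl → Cl:1
  + CHO → C:1 H:1 O:1
Element totals:
  C: 7
  H: 11
  Cl: 1
  O: 1
Molecular formula: C7H11ClO.
  M = 7(12.011) + 11(1.008) + 35.45 + 15.999
    = 84.077 + 11.088 + 35.450 + 15.999 = 146.614

146.61 g/mol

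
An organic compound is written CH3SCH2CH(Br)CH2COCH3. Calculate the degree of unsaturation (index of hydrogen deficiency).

1

Element totals:
  C: 6
  H: 11
  Br: 1
  O: 1
  S: 1
Molecular formula: C6H11BrOS.
DoU = (2C + 2 + N − H − X) / 2 = (2·6 + 2 + 0 − 11 − 1) / 2 = 1.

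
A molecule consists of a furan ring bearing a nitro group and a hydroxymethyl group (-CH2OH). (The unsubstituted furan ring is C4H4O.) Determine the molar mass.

Atom tally by fragment:
  furan ring core → C:4 H:4 O:1
  (− 2 ring H displaced by substituents)
  + NO2 → N:1 O:2
  + CH2OH → C:1 H:3 O:1
Element totals:
  C: 5
  H: 5
  N: 1
  O: 4
Molecular formula: C5H5NO4.
  M = 5(12.011) + 5(1.008) + 14.007 + 4(15.999)
    = 60.055 + 5.040 + 14.007 + 63.996 = 143.098

143.10 g/mol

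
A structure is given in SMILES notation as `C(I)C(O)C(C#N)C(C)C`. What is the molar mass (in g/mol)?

253.08 g/mol

Atom tally by fragment:
  ICH2 → C:1 H:2 I:1
  CH(OH) → C:1 H:2 O:1
  CH(CN) → C:2 H:1 N:1
  CH(CH3) → C:2 H:4
  CH3 → C:1 H:3
Element totals:
  C: 7
  H: 12
  I: 1
  N: 1
  O: 1
Molecular formula: C7H12INO.
  M = 7(12.011) + 12(1.008) + 126.904 + 14.007 + 15.999
    = 84.077 + 12.096 + 126.904 + 14.007 + 15.999 = 253.083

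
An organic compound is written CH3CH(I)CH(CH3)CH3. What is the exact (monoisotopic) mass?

Element totals:
  C: 5
  H: 11
  I: 1
Molecular formula: C5H11I.
  M = 5(12.0) + 11(1.007825) + 126.904472
    = 60.000000 + 11.086075 + 126.904472 = 197.990547

197.9905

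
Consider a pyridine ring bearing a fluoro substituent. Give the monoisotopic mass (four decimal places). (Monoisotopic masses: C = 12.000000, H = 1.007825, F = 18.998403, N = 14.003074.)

Atom tally by fragment:
  pyridine ring core → C:5 H:5 N:1
  (− 1 ring H displaced by substituents)
  + F → F:1
Element totals:
  C: 5
  H: 4
  F: 1
  N: 1
Molecular formula: C5H4FN.
  M = 5(12.0) + 4(1.007825) + 18.998403 + 14.003074
    = 60.000000 + 4.031300 + 18.998403 + 14.003074 = 97.032777

97.0328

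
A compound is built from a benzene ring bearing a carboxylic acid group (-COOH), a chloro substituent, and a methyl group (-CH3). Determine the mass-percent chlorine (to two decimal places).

20.78%

Atom tally by fragment:
  benzene ring core → C:6 H:6
  (− 3 ring H displaced by substituents)
  + COOH → C:1 H:1 O:2
  + Cl → Cl:1
  + CH3 → C:1 H:3
Element totals:
  C: 8
  H: 7
  Cl: 1
  O: 2
Molecular formula: C8H7ClO2.
Molar mass = 170.592 g/mol.
Mass from Cl: 1 × 35.45 = 35.450 g/mol.
%Cl = 35.450 / 170.592 × 100 = 20.78%.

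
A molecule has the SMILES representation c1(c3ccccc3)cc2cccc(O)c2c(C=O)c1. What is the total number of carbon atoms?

Atom tally by fragment:
  naphthalene ring system core → C:10 H:8
  (− 3 ring H displaced by substituents)
  + C6H5 → C:6 H:5
  + OH → O:1 H:1
  + CHO → C:1 H:1 O:1
Element totals:
  C: 17
  H: 12
  O: 2

17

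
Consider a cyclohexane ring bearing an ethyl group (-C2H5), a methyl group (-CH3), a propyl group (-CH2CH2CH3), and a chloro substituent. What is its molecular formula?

C12H23Cl

Atom tally by fragment:
  cyclohexane ring core → C:6 H:12
  (− 4 ring H displaced by substituents)
  + C2H5 → C:2 H:5
  + CH3 → C:1 H:3
  + CH2CH2CH3 → C:3 H:7
  + Cl → Cl:1
Element totals:
  C: 12
  H: 23
  Cl: 1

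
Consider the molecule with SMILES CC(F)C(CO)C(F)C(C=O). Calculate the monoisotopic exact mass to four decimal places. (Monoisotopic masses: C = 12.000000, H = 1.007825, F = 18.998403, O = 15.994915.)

Atom tally by fragment:
  CH3 → C:1 H:3
  CH(F) → C:1 H:1 F:1
  CH(CH2OH) → C:2 H:4 O:1
  CH(F) → C:1 H:1 F:1
  CH2CHO → C:2 H:3 O:1
Element totals:
  C: 7
  H: 12
  F: 2
  O: 2
Molecular formula: C7H12F2O2.
  M = 7(12.0) + 12(1.007825) + 2(18.998403) + 2(15.994915)
    = 84.000000 + 12.093900 + 37.996806 + 31.989830 = 166.080536

166.0805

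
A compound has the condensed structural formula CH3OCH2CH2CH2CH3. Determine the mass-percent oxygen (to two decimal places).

Element totals:
  C: 5
  H: 12
  O: 1
Molecular formula: C5H12O.
Molar mass = 88.150 g/mol.
Mass from O: 1 × 15.999 = 15.999 g/mol.
%O = 15.999 / 88.150 × 100 = 18.15%.

18.15%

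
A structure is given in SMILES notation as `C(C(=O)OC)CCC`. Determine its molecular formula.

C6H12O2

Atom tally by fragment:
  CH3OOCCH2 → C:3 H:5 O:2
  CH2 → C:1 H:2
  CH2 → C:1 H:2
  CH3 → C:1 H:3
Element totals:
  C: 6
  H: 12
  O: 2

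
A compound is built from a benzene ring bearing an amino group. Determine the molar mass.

Atom tally by fragment:
  benzene ring core → C:6 H:6
  (− 1 ring H displaced by substituents)
  + NH2 → N:1 H:2
Element totals:
  C: 6
  H: 7
  N: 1
Molecular formula: C6H7N.
  M = 6(12.011) + 7(1.008) + 14.007
    = 72.066 + 7.056 + 14.007 = 93.129

93.13 g/mol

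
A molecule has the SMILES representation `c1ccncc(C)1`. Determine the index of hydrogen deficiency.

4

Atom tally by fragment:
  pyridine ring core → C:5 H:5 N:1
  (− 1 ring H displaced by substituents)
  + CH3 → C:1 H:3
Element totals:
  C: 6
  H: 7
  N: 1
Molecular formula: C6H7N.
DoU = (2C + 2 + N − H − X) / 2 = (2·6 + 2 + 1 − 7 − 0) / 2 = 4.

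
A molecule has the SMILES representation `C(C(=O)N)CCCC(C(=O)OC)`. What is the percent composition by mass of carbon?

55.47%

Atom tally by fragment:
  H2NOCCH2 → C:2 H:4 O:1 N:1
  CH2 → C:1 H:2
  CH2 → C:1 H:2
  CH2 → C:1 H:2
  CH2COOCH3 → C:3 H:5 O:2
Element totals:
  C: 8
  H: 15
  N: 1
  O: 3
Molecular formula: C8H15NO3.
Molar mass = 173.212 g/mol.
Mass from C: 8 × 12.011 = 96.088 g/mol.
%C = 96.088 / 173.212 × 100 = 55.47%.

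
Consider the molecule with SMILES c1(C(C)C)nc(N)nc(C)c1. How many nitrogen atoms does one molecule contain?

3

Atom tally by fragment:
  pyrimidine ring core → C:4 H:4 N:2
  (− 3 ring H displaced by substituents)
  + CH(CH3)2 → C:3 H:7
  + NH2 → N:1 H:2
  + CH3 → C:1 H:3
Element totals:
  C: 8
  H: 13
  N: 3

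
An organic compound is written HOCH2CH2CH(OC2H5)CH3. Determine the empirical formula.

C3H7O

Element totals:
  C: 6
  H: 14
  O: 2
Molecular formula: C6H14O2.
gcd of subscripts = 2; dividing each by 2:
  C: 6/2 = 3
  H: 14/2 = 7
  O: 2/2 = 1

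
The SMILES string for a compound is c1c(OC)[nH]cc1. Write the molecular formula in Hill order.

C5H7NO

Atom tally by fragment:
  pyrrole ring core → C:4 H:5 N:1
  (− 1 ring H displaced by substituents)
  + OCH3 → C:1 H:3 O:1
Element totals:
  C: 5
  H: 7
  N: 1
  O: 1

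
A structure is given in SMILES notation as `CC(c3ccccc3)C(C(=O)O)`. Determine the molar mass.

164.20 g/mol

Atom tally by fragment:
  CH3 → C:1 H:3
  CH(C6H5) → C:7 H:6
  CH2COOH → C:2 H:3 O:2
Element totals:
  C: 10
  H: 12
  O: 2
Molecular formula: C10H12O2.
  M = 10(12.011) + 12(1.008) + 2(15.999)
    = 120.110 + 12.096 + 31.998 = 164.204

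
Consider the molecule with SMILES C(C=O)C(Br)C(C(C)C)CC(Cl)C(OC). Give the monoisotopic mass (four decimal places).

298.0335

Atom tally by fragment:
  OHCCH2 → C:2 H:3 O:1
  CH(Br) → C:1 H:1 Br:1
  CH(CH(CH3)2) → C:4 H:8
  CH2 → C:1 H:2
  CH(Cl) → C:1 H:1 Cl:1
  CH2OCH3 → C:2 H:5 O:1
Element totals:
  C: 11
  H: 20
  Br: 1
  Cl: 1
  O: 2
Molecular formula: C11H20BrClO2.
  M = 11(12.0) + 20(1.007825) + 78.918338 + 34.968853 + 2(15.994915)
    = 132.000000 + 20.156500 + 78.918338 + 34.968853 + 31.989830 = 298.033521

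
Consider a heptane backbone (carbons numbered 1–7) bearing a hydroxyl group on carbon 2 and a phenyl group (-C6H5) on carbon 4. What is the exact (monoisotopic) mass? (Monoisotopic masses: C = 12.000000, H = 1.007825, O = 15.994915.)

Atom tally by fragment:
  CH3 → C:1 H:3
  CH(OH) → C:1 H:2 O:1
  CH2 → C:1 H:2
  CH(C6H5) → C:7 H:6
  CH2 → C:1 H:2
  CH2 → C:1 H:2
  CH3 → C:1 H:3
Element totals:
  C: 13
  H: 20
  O: 1
Molecular formula: C13H20O.
  M = 13(12.0) + 20(1.007825) + 15.994915
    = 156.000000 + 20.156500 + 15.994915 = 192.151415

192.1514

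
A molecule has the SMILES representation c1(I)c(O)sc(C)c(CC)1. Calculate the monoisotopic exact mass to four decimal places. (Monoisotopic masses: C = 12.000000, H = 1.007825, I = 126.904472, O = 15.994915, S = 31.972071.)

267.9419

Atom tally by fragment:
  thiophene ring core → C:4 H:4 S:1
  (− 4 ring H displaced by substituents)
  + I → I:1
  + OH → O:1 H:1
  + CH3 → C:1 H:3
  + C2H5 → C:2 H:5
Element totals:
  C: 7
  H: 9
  I: 1
  O: 1
  S: 1
Molecular formula: C7H9IOS.
  M = 7(12.0) + 9(1.007825) + 126.904472 + 15.994915 + 31.972071
    = 84.000000 + 9.070425 + 126.904472 + 15.994915 + 31.972071 = 267.941883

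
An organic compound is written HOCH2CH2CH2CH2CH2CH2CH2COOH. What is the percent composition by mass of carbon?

59.98%

Element totals:
  C: 8
  H: 16
  O: 3
Molecular formula: C8H16O3.
Molar mass = 160.213 g/mol.
Mass from C: 8 × 12.011 = 96.088 g/mol.
%C = 96.088 / 160.213 × 100 = 59.98%.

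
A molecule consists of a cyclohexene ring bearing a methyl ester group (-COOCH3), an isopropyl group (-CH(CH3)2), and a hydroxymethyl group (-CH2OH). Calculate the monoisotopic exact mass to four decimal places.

Atom tally by fragment:
  cyclohexene ring core → C:6 H:10
  (− 3 ring H displaced by substituents)
  + COOCH3 → C:2 H:3 O:2
  + CH(CH3)2 → C:3 H:7
  + CH2OH → C:1 H:3 O:1
Element totals:
  C: 12
  H: 20
  O: 3
Molecular formula: C12H20O3.
  M = 12(12.0) + 20(1.007825) + 3(15.994915)
    = 144.000000 + 20.156500 + 47.984745 = 212.141245

212.1412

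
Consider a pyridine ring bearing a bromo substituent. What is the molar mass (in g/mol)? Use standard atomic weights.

158.00 g/mol

Atom tally by fragment:
  pyridine ring core → C:5 H:5 N:1
  (− 1 ring H displaced by substituents)
  + Br → Br:1
Element totals:
  C: 5
  H: 4
  Br: 1
  N: 1
Molecular formula: C5H4BrN.
  M = 5(12.011) + 4(1.008) + 79.904 + 14.007
    = 60.055 + 4.032 + 79.904 + 14.007 = 157.998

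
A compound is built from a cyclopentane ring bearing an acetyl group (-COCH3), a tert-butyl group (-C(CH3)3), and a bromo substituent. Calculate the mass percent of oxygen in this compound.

6.47%

Atom tally by fragment:
  cyclopentane ring core → C:5 H:10
  (− 3 ring H displaced by substituents)
  + COCH3 → C:2 H:3 O:1
  + C(CH3)3 → C:4 H:9
  + Br → Br:1
Element totals:
  C: 11
  H: 19
  Br: 1
  O: 1
Molecular formula: C11H19BrO.
Molar mass = 247.176 g/mol.
Mass from O: 1 × 15.999 = 15.999 g/mol.
%O = 15.999 / 247.176 × 100 = 6.47%.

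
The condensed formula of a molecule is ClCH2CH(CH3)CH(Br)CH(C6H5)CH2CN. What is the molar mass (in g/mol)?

300.62 g/mol

Atom tally by fragment:
  ClCH2 → C:1 H:2 Cl:1
  CH(CH3) → C:2 H:4
  CH(Br) → C:1 H:1 Br:1
  CH(C6H5) → C:7 H:6
  CH2CN → C:2 H:2 N:1
Element totals:
  C: 13
  H: 15
  Br: 1
  Cl: 1
  N: 1
Molecular formula: C13H15BrClN.
  M = 13(12.011) + 15(1.008) + 79.904 + 35.45 + 14.007
    = 156.143 + 15.120 + 79.904 + 35.450 + 14.007 = 300.624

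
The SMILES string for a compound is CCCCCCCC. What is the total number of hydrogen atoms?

Atom tally by fragment:
  CH3 → C:1 H:3
  CH2 → C:1 H:2
  CH2 → C:1 H:2
  CH2 → C:1 H:2
  CH2 → C:1 H:2
  CH2 → C:1 H:2
  CH2 → C:1 H:2
  CH3 → C:1 H:3
Element totals:
  C: 8
  H: 18

18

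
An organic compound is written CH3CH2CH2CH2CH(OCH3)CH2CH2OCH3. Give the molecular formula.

Element totals:
  C: 9
  H: 20
  O: 2

C9H20O2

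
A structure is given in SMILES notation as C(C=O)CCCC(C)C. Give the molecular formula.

C8H16O

Atom tally by fragment:
  OHCCH2 → C:2 H:3 O:1
  CH2 → C:1 H:2
  CH2 → C:1 H:2
  CH2 → C:1 H:2
  CH(CH3) → C:2 H:4
  CH3 → C:1 H:3
Element totals:
  C: 8
  H: 16
  O: 1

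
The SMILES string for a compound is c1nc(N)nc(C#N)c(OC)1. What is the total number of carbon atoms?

6

Atom tally by fragment:
  pyrimidine ring core → C:4 H:4 N:2
  (− 3 ring H displaced by substituents)
  + NH2 → N:1 H:2
  + CN → C:1 N:1
  + OCH3 → C:1 H:3 O:1
Element totals:
  C: 6
  H: 6
  N: 4
  O: 1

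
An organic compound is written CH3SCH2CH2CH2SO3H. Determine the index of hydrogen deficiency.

Element totals:
  C: 4
  H: 10
  O: 3
  S: 2
Molecular formula: C4H10O3S2.
DoU = (2C + 2 + N − H − X) / 2 = (2·4 + 2 + 0 − 10 − 0) / 2 = 0.

0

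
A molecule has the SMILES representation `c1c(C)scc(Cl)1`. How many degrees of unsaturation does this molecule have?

3

Atom tally by fragment:
  thiophene ring core → C:4 H:4 S:1
  (− 2 ring H displaced by substituents)
  + CH3 → C:1 H:3
  + Cl → Cl:1
Element totals:
  C: 5
  H: 5
  Cl: 1
  S: 1
Molecular formula: C5H5ClS.
DoU = (2C + 2 + N − H − X) / 2 = (2·5 + 2 + 0 − 5 − 1) / 2 = 3.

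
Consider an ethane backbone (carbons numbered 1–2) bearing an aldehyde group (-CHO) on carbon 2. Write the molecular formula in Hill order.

C3H6O

Atom tally by fragment:
  CH3 → C:1 H:3
  CH2CHO → C:2 H:3 O:1
Element totals:
  C: 3
  H: 6
  O: 1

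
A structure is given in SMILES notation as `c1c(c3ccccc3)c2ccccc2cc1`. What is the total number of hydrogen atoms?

Atom tally by fragment:
  naphthalene ring system core → C:10 H:8
  (− 1 ring H displaced by substituents)
  + C6H5 → C:6 H:5
Element totals:
  C: 16
  H: 12

12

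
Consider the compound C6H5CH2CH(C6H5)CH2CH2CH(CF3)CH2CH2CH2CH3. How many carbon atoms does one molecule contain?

Element totals:
  C: 22
  H: 27
  F: 3

22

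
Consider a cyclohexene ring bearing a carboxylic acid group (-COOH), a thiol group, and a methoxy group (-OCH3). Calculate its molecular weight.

Atom tally by fragment:
  cyclohexene ring core → C:6 H:10
  (− 3 ring H displaced by substituents)
  + COOH → C:1 H:1 O:2
  + SH → S:1 H:1
  + OCH3 → C:1 H:3 O:1
Element totals:
  C: 8
  H: 12
  O: 3
  S: 1
Molecular formula: C8H12O3S.
  M = 8(12.011) + 12(1.008) + 3(15.999) + 32.06
    = 96.088 + 12.096 + 47.997 + 32.060 = 188.241

188.24 g/mol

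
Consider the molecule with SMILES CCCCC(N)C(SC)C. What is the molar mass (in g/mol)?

Atom tally by fragment:
  CH3 → C:1 H:3
  CH2 → C:1 H:2
  CH2 → C:1 H:2
  CH2 → C:1 H:2
  CH(NH2) → C:1 H:3 N:1
  CH(SCH3) → C:2 H:4 S:1
  CH3 → C:1 H:3
Element totals:
  C: 8
  H: 19
  N: 1
  S: 1
Molecular formula: C8H19NS.
  M = 8(12.011) + 19(1.008) + 14.007 + 32.06
    = 96.088 + 19.152 + 14.007 + 32.060 = 161.307

161.31 g/mol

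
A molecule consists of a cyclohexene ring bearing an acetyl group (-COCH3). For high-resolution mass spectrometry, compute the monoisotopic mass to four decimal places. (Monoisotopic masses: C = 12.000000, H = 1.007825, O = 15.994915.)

124.0888

Atom tally by fragment:
  cyclohexene ring core → C:6 H:10
  (− 1 ring H displaced by substituents)
  + COCH3 → C:2 H:3 O:1
Element totals:
  C: 8
  H: 12
  O: 1
Molecular formula: C8H12O.
  M = 8(12.0) + 12(1.007825) + 15.994915
    = 96.000000 + 12.093900 + 15.994915 = 124.088815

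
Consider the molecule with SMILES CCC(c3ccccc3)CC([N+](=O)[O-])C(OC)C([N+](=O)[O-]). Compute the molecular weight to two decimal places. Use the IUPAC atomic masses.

Atom tally by fragment:
  CH3 → C:1 H:3
  CH2 → C:1 H:2
  CH(C6H5) → C:7 H:6
  CH2 → C:1 H:2
  CH(NO2) → C:1 H:1 N:1 O:2
  CH(OCH3) → C:2 H:4 O:1
  CH2NO2 → C:1 H:2 N:1 O:2
Element totals:
  C: 14
  H: 20
  N: 2
  O: 5
Molecular formula: C14H20N2O5.
  M = 14(12.011) + 20(1.008) + 2(14.007) + 5(15.999)
    = 168.154 + 20.160 + 28.014 + 79.995 = 296.323

296.32 g/mol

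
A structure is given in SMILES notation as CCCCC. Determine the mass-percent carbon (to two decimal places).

Atom tally by fragment:
  CH3 → C:1 H:3
  CH2 → C:1 H:2
  CH2 → C:1 H:2
  CH2 → C:1 H:2
  CH3 → C:1 H:3
Element totals:
  C: 5
  H: 12
Molecular formula: C5H12.
Molar mass = 72.151 g/mol.
Mass from C: 5 × 12.011 = 60.055 g/mol.
%C = 60.055 / 72.151 × 100 = 83.24%.

83.24%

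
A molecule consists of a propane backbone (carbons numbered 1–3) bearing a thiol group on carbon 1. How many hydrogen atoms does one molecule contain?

8

Atom tally by fragment:
  HSCH2 → C:1 H:3 S:1
  CH2 → C:1 H:2
  CH3 → C:1 H:3
Element totals:
  C: 3
  H: 8
  S: 1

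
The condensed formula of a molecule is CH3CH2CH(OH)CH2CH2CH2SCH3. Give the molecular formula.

Element totals:
  C: 7
  H: 16
  O: 1
  S: 1

C7H16OS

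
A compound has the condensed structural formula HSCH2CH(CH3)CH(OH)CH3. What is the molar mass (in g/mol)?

120.21 g/mol

Atom tally by fragment:
  HSCH2 → C:1 H:3 S:1
  CH(CH3) → C:2 H:4
  CH(OH) → C:1 H:2 O:1
  CH3 → C:1 H:3
Element totals:
  C: 5
  H: 12
  O: 1
  S: 1
Molecular formula: C5H12OS.
  M = 5(12.011) + 12(1.008) + 15.999 + 32.06
    = 60.055 + 12.096 + 15.999 + 32.060 = 120.210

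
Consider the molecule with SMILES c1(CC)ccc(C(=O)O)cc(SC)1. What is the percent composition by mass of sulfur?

Atom tally by fragment:
  benzene ring core → C:6 H:6
  (− 3 ring H displaced by substituents)
  + C2H5 → C:2 H:5
  + COOH → C:1 H:1 O:2
  + SCH3 → C:1 H:3 S:1
Element totals:
  C: 10
  H: 12
  O: 2
  S: 1
Molecular formula: C10H12O2S.
Molar mass = 196.264 g/mol.
Mass from S: 1 × 32.06 = 32.060 g/mol.
%S = 32.060 / 196.264 × 100 = 16.34%.

16.34%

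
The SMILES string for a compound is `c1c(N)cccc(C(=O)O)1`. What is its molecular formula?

Atom tally by fragment:
  benzene ring core → C:6 H:6
  (− 2 ring H displaced by substituents)
  + NH2 → N:1 H:2
  + COOH → C:1 H:1 O:2
Element totals:
  C: 7
  H: 7
  N: 1
  O: 2

C7H7NO2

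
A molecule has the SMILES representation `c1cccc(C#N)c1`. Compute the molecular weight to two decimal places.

103.12 g/mol

Atom tally by fragment:
  benzene ring core → C:6 H:6
  (− 1 ring H displaced by substituents)
  + CN → C:1 N:1
Element totals:
  C: 7
  H: 5
  N: 1
Molecular formula: C7H5N.
  M = 7(12.011) + 5(1.008) + 14.007
    = 84.077 + 5.040 + 14.007 = 103.124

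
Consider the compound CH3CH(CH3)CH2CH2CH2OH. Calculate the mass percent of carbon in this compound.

Element totals:
  C: 6
  H: 14
  O: 1
Molecular formula: C6H14O.
Molar mass = 102.177 g/mol.
Mass from C: 6 × 12.011 = 72.066 g/mol.
%C = 72.066 / 102.177 × 100 = 70.53%.

70.53%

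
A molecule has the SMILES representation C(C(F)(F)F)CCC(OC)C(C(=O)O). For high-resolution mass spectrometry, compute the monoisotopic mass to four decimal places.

Atom tally by fragment:
  F3CCH2 → C:2 H:2 F:3
  CH2 → C:1 H:2
  CH2 → C:1 H:2
  CH(OCH3) → C:2 H:4 O:1
  CH2COOH → C:2 H:3 O:2
Element totals:
  C: 8
  H: 13
  F: 3
  O: 3
Molecular formula: C8H13F3O3.
  M = 8(12.0) + 13(1.007825) + 3(18.998403) + 3(15.994915)
    = 96.000000 + 13.101725 + 56.995209 + 47.984745 = 214.081679

214.0817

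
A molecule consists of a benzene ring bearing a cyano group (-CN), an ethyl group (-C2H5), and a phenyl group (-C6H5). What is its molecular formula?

C15H13N

Atom tally by fragment:
  benzene ring core → C:6 H:6
  (− 3 ring H displaced by substituents)
  + CN → C:1 N:1
  + C2H5 → C:2 H:5
  + C6H5 → C:6 H:5
Element totals:
  C: 15
  H: 13
  N: 1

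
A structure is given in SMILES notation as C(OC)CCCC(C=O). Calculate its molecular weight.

130.19 g/mol

Atom tally by fragment:
  CH3OCH2 → C:2 H:5 O:1
  CH2 → C:1 H:2
  CH2 → C:1 H:2
  CH2 → C:1 H:2
  CH2CHO → C:2 H:3 O:1
Element totals:
  C: 7
  H: 14
  O: 2
Molecular formula: C7H14O2.
  M = 7(12.011) + 14(1.008) + 2(15.999)
    = 84.077 + 14.112 + 31.998 = 130.187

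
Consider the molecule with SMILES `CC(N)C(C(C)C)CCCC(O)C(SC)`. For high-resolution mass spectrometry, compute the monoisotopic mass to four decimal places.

233.1813

Atom tally by fragment:
  CH3 → C:1 H:3
  CH(NH2) → C:1 H:3 N:1
  CH(CH(CH3)2) → C:4 H:8
  CH2 → C:1 H:2
  CH2 → C:1 H:2
  CH2 → C:1 H:2
  CH(OH) → C:1 H:2 O:1
  CH2SCH3 → C:2 H:5 S:1
Element totals:
  C: 12
  H: 27
  N: 1
  O: 1
  S: 1
Molecular formula: C12H27NOS.
  M = 12(12.0) + 27(1.007825) + 14.003074 + 15.994915 + 31.972071
    = 144.000000 + 27.211275 + 14.003074 + 15.994915 + 31.972071 = 233.181335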